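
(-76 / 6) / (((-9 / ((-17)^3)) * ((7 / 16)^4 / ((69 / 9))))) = -281409093632 / 194481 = -1446974.74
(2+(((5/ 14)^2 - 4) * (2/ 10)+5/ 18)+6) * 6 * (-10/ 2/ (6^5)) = -66179/ 2286144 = -0.03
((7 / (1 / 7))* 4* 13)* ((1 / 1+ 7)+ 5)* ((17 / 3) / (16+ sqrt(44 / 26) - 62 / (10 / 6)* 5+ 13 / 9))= -1122.26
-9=-9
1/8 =0.12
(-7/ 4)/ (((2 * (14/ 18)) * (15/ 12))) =-9/ 10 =-0.90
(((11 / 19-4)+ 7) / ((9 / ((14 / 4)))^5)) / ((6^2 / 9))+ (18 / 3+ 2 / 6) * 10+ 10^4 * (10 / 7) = 3606097661153 / 251312544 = 14349.06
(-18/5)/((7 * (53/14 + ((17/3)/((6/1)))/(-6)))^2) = -209952/37620245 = -0.01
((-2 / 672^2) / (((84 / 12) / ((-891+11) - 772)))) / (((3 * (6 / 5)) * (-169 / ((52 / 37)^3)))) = -3835 / 804167028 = -0.00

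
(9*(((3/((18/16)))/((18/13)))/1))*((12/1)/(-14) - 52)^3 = -2633956000/1029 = -2559724.00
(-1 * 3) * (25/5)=-15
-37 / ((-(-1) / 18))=-666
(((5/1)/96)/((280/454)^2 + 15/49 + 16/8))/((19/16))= 12624605/773282178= 0.02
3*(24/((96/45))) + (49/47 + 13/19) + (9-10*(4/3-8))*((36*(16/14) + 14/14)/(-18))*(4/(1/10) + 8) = -1905608291/225036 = -8468.02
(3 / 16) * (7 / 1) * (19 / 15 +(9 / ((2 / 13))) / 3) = 4361 / 160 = 27.26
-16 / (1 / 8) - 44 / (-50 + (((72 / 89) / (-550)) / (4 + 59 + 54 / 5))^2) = -128005019052426 / 1006962075617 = -127.12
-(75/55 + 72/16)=-129/22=-5.86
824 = 824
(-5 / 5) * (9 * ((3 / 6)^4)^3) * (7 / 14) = -9 / 8192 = -0.00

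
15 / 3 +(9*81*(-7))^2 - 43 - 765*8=26034451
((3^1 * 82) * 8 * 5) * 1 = 9840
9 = 9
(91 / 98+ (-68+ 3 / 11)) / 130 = -10287 / 20020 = -0.51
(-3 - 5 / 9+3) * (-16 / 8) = 10 / 9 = 1.11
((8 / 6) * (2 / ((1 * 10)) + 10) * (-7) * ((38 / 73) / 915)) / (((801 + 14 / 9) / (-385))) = 4178328 / 160820095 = 0.03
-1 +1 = 0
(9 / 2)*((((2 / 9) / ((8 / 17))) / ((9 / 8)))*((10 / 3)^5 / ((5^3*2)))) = 3.11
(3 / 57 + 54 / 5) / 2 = 1031 / 190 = 5.43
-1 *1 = -1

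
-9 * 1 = -9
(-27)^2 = 729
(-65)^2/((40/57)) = 48165/8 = 6020.62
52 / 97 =0.54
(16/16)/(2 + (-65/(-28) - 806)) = -28/22447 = -0.00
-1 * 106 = -106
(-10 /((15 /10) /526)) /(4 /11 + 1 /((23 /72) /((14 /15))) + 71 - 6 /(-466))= -1550358700 /32848557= -47.20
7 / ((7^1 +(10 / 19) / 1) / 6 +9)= 114 / 167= 0.68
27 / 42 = 0.64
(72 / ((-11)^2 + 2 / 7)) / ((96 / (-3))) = -0.02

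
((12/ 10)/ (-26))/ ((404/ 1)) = -3/ 26260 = -0.00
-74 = -74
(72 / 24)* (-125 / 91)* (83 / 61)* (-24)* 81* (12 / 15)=8720.16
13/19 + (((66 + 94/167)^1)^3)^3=49236870790391866496247717561626609595/1919560662117681485093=25650072832849774.16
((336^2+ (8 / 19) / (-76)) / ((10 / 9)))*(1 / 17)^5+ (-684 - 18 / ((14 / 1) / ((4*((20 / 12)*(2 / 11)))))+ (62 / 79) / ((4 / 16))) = -10637640848548991 / 15589767186455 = -682.35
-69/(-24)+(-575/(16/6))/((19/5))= -2047/38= -53.87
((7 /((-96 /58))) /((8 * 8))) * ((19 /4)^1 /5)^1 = -3857 /61440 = -0.06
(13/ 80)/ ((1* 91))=1/ 560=0.00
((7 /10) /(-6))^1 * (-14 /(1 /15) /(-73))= -49 /146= -0.34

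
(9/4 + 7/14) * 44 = 121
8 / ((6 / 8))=32 / 3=10.67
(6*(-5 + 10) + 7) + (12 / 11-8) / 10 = 1997 / 55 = 36.31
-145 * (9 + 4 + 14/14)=-2030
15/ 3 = 5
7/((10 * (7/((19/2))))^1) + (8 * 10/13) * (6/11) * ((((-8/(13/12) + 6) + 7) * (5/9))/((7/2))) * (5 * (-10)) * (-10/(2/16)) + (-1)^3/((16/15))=37376039039/3123120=11967.53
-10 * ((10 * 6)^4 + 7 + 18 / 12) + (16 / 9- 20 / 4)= -1166400794 / 9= -129600088.22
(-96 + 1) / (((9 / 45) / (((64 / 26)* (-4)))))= 60800 / 13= 4676.92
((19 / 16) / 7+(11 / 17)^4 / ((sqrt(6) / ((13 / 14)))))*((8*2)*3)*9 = 6851988*sqrt(6) / 584647+513 / 7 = 101.99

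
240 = 240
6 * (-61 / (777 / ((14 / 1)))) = -244 / 37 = -6.59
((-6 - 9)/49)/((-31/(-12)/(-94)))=16920/1519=11.14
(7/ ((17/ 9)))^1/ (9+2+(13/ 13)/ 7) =147/ 442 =0.33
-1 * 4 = -4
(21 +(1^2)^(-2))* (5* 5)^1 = 550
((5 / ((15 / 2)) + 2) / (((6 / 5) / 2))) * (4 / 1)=160 / 9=17.78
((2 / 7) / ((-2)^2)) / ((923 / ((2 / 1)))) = 1 / 6461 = 0.00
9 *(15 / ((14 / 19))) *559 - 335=1429145 / 14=102081.79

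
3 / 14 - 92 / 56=-10 / 7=-1.43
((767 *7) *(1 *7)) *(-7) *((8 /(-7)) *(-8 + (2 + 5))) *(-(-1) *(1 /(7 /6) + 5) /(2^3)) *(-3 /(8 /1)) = 660387 /8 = 82548.38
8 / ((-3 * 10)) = -4 / 15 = -0.27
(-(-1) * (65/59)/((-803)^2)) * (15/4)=975/152174924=0.00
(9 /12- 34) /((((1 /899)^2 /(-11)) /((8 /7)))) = 337828018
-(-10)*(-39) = -390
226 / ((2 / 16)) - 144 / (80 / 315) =1241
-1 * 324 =-324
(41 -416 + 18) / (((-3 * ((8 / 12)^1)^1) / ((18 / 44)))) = 3213 / 44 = 73.02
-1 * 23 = -23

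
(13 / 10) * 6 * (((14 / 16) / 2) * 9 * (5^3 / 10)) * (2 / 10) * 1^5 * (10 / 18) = 1365 / 32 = 42.66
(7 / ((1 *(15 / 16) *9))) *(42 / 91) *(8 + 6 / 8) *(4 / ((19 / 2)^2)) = 6272 / 42237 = 0.15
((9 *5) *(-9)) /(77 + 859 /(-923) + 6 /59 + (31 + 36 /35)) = -3.74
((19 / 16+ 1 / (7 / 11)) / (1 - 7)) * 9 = -927 / 224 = -4.14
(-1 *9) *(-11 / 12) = 33 / 4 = 8.25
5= 5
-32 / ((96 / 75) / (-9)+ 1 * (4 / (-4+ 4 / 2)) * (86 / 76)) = 136800 / 10283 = 13.30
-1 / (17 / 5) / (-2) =5 / 34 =0.15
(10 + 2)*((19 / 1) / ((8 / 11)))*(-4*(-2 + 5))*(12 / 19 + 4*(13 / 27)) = -28864 / 3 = -9621.33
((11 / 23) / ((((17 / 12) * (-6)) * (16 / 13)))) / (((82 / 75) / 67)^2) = -3610839375 / 21032672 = -171.68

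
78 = 78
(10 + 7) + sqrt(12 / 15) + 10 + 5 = 2 * sqrt(5) / 5 + 32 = 32.89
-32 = -32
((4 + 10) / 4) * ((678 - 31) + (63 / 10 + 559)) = 84861 / 20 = 4243.05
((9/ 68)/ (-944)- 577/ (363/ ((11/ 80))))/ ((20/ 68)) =-2316409/ 3115200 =-0.74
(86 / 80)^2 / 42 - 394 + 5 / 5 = -26407751 / 67200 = -392.97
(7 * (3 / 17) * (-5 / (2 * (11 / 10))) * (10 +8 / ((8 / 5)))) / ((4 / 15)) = -118125 / 748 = -157.92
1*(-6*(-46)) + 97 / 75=20797 / 75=277.29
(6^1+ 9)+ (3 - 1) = 17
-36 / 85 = -0.42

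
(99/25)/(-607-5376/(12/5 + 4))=-99/36175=-0.00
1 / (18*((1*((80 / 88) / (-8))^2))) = 968 / 225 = 4.30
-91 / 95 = -0.96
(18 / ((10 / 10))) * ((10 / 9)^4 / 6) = 10000 / 2187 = 4.57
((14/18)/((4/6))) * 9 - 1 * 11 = -0.50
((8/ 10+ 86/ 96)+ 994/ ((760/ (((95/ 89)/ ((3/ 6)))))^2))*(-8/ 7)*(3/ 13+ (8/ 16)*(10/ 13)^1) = -12955028/ 10812165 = -1.20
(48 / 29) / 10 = 0.17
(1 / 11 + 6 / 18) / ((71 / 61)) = 854 / 2343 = 0.36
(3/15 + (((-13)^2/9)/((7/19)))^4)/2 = 265767116105083/78764805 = 3374186.17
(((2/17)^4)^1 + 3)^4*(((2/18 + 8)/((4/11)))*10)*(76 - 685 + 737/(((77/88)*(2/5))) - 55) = 3803576784936925604857493090/145983575627000605443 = 26054826.84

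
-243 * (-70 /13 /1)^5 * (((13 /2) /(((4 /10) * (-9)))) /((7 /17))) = -137757375000 /28561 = -4823268.62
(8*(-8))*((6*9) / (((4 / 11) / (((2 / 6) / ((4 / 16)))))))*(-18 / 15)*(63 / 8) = 598752 / 5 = 119750.40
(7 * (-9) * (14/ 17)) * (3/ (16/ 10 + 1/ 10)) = -26460/ 289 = -91.56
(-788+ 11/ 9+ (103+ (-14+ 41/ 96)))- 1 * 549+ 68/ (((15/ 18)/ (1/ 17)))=-1787833/ 1440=-1241.55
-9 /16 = -0.56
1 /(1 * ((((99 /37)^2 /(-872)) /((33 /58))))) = -596884 /8613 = -69.30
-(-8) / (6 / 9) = 12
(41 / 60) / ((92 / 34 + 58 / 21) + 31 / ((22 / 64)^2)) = 590359 / 231376000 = 0.00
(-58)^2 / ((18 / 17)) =28594 / 9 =3177.11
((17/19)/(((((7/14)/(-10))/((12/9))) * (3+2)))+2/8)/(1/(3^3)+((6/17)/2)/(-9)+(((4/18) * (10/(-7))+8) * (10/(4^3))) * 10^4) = -1104201/2931229256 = -0.00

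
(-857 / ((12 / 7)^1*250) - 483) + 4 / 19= -484.79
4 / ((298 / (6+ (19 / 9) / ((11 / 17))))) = 1834 / 14751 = 0.12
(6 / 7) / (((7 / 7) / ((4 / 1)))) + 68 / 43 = 1508 / 301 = 5.01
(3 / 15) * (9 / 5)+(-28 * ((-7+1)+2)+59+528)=17484 / 25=699.36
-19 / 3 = -6.33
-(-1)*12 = 12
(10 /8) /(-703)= -5 /2812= -0.00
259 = 259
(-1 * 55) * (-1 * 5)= 275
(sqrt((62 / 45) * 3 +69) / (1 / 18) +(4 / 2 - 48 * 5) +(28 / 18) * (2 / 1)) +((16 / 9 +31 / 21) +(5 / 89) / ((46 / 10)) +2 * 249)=6 * sqrt(16455) / 5 +34352282 / 128961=420.31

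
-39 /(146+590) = -39 /736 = -0.05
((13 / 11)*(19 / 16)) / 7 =247 / 1232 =0.20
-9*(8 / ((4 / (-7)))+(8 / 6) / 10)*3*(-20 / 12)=-624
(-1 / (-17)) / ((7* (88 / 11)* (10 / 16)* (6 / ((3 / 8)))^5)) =1 / 623902720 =0.00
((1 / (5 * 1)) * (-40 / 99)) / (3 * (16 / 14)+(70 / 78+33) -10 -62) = 364 / 156189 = 0.00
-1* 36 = -36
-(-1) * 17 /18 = 17 /18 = 0.94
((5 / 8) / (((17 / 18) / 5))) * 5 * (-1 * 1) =-1125 / 68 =-16.54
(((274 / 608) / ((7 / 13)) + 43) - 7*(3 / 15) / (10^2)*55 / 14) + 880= 49145199 / 53200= 923.78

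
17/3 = 5.67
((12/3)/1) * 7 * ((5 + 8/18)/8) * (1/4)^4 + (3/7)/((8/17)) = 31777/32256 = 0.99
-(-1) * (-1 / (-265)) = 1 / 265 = 0.00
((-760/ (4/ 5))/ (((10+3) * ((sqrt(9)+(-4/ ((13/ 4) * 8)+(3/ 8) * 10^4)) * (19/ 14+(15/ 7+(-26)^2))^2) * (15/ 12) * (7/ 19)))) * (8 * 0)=0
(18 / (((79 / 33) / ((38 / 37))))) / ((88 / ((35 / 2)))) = 17955 / 11692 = 1.54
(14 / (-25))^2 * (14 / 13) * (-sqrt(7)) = -2744 * sqrt(7) / 8125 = -0.89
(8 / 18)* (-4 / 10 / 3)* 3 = -8 / 45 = -0.18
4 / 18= 2 / 9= 0.22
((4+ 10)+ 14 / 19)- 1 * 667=-12393 / 19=-652.26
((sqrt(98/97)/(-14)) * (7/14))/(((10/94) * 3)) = -47 * sqrt(194)/5820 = -0.11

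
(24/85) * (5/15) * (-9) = -72/85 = -0.85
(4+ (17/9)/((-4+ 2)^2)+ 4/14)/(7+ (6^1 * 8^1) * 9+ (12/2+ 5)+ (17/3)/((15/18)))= 5995/575568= 0.01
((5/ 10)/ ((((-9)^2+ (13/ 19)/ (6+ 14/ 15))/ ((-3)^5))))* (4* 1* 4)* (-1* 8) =787968/ 4109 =191.77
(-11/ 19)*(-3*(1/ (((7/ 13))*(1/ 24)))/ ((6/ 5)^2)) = 53.76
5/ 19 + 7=138/ 19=7.26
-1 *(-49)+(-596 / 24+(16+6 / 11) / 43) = 69677 / 2838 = 24.55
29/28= 1.04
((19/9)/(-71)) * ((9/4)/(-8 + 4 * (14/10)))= 95/3408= 0.03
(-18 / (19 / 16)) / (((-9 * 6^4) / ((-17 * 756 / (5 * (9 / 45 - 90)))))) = 952 / 25593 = 0.04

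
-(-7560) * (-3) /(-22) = 11340 /11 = 1030.91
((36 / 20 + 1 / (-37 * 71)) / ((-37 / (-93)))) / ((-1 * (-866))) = 0.01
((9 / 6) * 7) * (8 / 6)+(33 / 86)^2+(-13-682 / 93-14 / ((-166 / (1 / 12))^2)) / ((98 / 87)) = -467816933987 / 119836855488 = -3.90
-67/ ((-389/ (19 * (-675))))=-2208.93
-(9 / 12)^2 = -9 / 16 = -0.56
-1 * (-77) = 77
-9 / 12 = -3 / 4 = -0.75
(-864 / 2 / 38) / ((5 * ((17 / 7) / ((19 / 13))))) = -1512 / 1105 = -1.37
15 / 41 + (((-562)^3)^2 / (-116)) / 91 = -322954811201959151 / 108199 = -2984822514089.40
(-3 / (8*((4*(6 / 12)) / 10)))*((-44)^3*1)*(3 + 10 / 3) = 1011560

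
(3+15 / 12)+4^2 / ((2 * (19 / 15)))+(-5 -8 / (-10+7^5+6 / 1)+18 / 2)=14.57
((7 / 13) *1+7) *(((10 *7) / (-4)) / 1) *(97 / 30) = -33271 / 78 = -426.55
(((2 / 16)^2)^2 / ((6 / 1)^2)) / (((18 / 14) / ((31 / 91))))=31 / 17252352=0.00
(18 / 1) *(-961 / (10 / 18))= -155682 / 5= -31136.40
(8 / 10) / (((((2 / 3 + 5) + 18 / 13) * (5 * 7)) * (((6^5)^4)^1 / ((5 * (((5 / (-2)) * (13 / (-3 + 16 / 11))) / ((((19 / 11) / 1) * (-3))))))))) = -1859 / 103332177912279859200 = -0.00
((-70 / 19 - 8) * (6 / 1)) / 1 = -1332 / 19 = -70.11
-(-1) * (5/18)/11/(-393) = -5/77814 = -0.00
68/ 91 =0.75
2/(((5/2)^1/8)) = 32/5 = 6.40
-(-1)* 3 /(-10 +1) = -1 /3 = -0.33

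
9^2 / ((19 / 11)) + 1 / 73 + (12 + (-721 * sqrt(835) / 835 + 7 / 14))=164799 / 2774-721 * sqrt(835) / 835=34.46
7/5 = 1.40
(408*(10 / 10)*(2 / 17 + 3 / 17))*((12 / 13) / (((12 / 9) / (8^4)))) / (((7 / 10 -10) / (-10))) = 147456000 / 403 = 365895.78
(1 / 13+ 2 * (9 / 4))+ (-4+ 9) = 249 / 26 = 9.58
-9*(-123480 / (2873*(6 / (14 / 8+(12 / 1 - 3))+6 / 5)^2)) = 3235750 / 25857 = 125.14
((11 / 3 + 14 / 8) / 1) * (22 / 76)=715 / 456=1.57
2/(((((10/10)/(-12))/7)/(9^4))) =-1102248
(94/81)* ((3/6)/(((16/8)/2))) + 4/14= 491/567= 0.87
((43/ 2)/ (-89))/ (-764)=43/ 135992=0.00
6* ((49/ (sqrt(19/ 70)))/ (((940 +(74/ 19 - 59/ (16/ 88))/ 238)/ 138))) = 19312272* sqrt(1330)/ 8489177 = 82.96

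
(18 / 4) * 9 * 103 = 8343 / 2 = 4171.50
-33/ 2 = -16.50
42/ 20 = 21/ 10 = 2.10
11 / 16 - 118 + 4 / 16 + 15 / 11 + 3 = -19835 / 176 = -112.70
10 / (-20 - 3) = -10 / 23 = -0.43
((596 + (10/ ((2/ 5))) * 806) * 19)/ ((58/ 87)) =591261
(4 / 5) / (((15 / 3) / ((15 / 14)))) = 6 / 35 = 0.17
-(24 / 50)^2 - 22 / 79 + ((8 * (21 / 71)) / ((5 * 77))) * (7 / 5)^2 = -0.50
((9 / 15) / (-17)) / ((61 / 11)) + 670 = 3473917 / 5185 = 669.99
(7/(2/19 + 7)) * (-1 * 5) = -133/27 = -4.93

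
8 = 8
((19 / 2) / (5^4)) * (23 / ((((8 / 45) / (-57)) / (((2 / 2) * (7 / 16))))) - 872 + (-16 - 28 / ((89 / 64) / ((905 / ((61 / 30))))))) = -172645917579 / 868640000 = -198.75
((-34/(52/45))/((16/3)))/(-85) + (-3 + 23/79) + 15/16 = -56081/32864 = -1.71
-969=-969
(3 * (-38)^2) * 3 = 12996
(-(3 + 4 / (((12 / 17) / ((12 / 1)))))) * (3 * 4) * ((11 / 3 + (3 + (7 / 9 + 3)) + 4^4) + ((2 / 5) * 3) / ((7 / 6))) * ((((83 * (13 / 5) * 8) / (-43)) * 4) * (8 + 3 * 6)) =21480957675008 / 22575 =951537438.54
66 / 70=33 / 35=0.94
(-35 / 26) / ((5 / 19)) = -133 / 26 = -5.12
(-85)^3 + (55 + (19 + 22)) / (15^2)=-614124.57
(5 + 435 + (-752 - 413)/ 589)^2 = 66561420025/ 346921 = 191863.33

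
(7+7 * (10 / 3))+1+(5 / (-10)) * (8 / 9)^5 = 1833818 / 59049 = 31.06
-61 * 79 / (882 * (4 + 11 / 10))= -24095 / 22491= -1.07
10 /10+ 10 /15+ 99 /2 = 307 /6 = 51.17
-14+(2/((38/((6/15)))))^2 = -126346/9025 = -14.00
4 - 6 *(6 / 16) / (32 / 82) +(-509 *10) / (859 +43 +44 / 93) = -3977977 / 537152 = -7.41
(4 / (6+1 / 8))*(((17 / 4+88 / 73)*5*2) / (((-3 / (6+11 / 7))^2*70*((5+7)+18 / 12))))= 2651696 / 11042199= 0.24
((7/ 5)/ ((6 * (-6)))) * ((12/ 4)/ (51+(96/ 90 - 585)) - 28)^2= -50120911129/ 1643246640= -30.50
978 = 978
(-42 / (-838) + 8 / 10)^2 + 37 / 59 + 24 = 6564399024 / 258952475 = 25.35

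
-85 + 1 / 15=-1274 / 15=-84.93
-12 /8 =-3 /2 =-1.50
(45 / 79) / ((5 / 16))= 144 / 79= 1.82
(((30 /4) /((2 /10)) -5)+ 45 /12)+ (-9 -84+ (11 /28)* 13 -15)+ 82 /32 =-7177 /112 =-64.08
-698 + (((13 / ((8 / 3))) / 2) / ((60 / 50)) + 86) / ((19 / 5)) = -410299 / 608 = -674.83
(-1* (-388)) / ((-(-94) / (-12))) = -2328 / 47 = -49.53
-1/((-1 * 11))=1/11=0.09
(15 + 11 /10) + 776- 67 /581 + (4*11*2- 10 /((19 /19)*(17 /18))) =85870287 /98770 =869.40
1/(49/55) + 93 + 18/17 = 95.18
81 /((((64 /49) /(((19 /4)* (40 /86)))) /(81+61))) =26770905 /1376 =19455.60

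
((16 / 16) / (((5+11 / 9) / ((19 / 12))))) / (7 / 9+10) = 513 / 21728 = 0.02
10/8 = 5/4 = 1.25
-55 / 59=-0.93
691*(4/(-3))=-2764/3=-921.33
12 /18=2 /3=0.67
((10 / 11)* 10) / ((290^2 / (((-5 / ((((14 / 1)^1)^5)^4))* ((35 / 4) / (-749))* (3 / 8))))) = 75 / 2650227465936196410187106484224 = 0.00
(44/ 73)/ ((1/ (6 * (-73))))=-264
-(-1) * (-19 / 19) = -1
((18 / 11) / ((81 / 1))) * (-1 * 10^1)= -20 / 99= -0.20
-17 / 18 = -0.94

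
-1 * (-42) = 42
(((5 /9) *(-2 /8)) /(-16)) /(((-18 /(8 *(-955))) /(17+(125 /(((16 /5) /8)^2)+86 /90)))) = 137383435 /46656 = 2944.60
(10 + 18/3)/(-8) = -2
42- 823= -781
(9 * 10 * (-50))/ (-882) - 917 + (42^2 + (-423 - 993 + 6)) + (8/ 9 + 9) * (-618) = -980377/ 147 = -6669.23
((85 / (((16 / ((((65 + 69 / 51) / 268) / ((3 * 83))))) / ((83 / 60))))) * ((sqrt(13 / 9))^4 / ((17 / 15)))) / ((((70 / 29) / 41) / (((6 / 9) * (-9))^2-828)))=-103886497 / 574056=-180.97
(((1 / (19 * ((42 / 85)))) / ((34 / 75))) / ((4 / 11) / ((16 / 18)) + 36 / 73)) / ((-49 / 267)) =-8933375 / 6295422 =-1.42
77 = 77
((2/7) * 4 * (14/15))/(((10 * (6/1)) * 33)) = 4/7425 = 0.00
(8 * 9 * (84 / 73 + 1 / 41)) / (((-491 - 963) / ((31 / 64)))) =-981243 / 34814576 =-0.03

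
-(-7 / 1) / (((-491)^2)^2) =7 / 58120048561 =0.00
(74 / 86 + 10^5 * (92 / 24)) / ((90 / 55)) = 543951221 / 2322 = 234259.79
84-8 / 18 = 752 / 9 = 83.56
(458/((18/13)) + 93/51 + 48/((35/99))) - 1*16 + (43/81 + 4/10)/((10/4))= 109100246/240975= 452.75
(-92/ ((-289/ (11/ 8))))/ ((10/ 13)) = 3289/ 5780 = 0.57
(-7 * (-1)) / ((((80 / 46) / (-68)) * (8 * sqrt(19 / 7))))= -20.77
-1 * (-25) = 25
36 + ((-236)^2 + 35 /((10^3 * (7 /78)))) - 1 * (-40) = 5577239 /100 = 55772.39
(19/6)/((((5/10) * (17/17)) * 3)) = 2.11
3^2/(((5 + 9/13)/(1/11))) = 117/814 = 0.14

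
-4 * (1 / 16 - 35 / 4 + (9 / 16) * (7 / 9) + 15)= -27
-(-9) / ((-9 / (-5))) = 5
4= 4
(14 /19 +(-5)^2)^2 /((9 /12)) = 318828 /361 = 883.18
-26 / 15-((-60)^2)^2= -194400026 / 15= -12960001.73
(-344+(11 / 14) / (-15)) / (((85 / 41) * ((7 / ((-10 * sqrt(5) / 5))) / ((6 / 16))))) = 2962291 * sqrt(5) / 166600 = 39.76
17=17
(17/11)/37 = 17/407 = 0.04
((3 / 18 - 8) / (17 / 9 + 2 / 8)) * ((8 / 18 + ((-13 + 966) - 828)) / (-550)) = 0.84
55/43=1.28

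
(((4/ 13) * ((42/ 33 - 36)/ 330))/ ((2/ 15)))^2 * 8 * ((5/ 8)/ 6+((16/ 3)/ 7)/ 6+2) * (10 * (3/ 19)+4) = 1337977156/ 227828601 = 5.87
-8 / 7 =-1.14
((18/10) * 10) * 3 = 54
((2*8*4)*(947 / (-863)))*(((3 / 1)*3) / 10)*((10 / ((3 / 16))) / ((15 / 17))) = -16485376 / 4315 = -3820.48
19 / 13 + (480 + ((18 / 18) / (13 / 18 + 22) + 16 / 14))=482.65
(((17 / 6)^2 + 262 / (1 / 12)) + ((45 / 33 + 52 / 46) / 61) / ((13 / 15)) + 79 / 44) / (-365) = -1035421963 / 119830230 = -8.64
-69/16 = -4.31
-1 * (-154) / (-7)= -22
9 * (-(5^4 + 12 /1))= -5733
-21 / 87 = -7 / 29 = -0.24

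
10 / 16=5 / 8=0.62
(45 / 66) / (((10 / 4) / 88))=24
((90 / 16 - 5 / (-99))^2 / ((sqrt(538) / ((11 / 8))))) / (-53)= -20205025 *sqrt(538) / 13007858688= -0.04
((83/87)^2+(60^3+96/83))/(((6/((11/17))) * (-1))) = -1492681634521/64079154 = -23294.34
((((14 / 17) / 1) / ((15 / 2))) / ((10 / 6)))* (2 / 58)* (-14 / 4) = -98 / 12325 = -0.01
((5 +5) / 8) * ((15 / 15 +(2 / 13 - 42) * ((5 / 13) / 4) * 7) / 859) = -22955 / 580684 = -0.04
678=678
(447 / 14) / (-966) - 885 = -3989729 / 4508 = -885.03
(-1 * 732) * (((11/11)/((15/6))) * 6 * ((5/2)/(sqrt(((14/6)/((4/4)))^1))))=-4392 * sqrt(21)/7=-2875.24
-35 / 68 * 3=-105 / 68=-1.54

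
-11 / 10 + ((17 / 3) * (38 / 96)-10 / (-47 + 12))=7201 / 5040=1.43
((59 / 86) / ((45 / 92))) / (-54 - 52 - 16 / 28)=-9499 / 721755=-0.01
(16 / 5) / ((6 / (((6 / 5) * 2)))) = 32 / 25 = 1.28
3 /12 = 1 /4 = 0.25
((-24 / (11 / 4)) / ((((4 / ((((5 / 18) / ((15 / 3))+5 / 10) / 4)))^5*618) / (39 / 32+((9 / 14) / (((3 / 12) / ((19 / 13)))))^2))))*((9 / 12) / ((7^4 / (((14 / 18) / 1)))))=-4235215625 / 1594076876559706226688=-0.00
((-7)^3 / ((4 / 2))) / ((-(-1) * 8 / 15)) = -5145 / 16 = -321.56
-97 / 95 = -1.02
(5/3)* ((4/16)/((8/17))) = 85/96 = 0.89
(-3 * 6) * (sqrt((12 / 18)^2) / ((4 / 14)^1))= -42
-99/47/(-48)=33/752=0.04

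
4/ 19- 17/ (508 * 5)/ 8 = 0.21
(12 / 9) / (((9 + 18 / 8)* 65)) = 0.00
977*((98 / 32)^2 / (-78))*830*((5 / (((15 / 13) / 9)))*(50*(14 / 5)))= -532381420.70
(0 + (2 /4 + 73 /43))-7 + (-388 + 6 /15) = -168733 /430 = -392.40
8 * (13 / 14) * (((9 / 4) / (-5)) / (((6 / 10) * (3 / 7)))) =-13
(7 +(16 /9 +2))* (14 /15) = 1358 /135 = 10.06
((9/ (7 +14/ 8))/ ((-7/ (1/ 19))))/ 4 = -9/ 4655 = -0.00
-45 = -45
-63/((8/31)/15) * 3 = -87885/8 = -10985.62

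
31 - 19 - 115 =-103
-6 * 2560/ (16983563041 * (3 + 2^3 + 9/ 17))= -65280/ 832194589009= -0.00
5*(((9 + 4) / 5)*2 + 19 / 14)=459 / 14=32.79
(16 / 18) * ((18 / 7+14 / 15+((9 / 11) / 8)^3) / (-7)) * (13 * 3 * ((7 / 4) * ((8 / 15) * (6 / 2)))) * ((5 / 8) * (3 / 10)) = -3261157133 / 357772800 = -9.12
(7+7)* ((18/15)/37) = 84/185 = 0.45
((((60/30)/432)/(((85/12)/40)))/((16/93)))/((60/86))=1333/6120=0.22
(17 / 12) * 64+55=437 / 3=145.67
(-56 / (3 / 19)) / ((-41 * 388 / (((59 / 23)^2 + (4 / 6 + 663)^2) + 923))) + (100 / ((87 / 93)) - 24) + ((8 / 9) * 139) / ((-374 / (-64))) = 3063391742539090 / 308045331693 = 9944.61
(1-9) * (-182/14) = 104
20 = 20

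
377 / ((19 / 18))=6786 / 19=357.16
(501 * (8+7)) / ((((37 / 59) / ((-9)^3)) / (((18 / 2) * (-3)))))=8727146955 / 37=235868836.62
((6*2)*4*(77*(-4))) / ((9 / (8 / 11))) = -3584 / 3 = -1194.67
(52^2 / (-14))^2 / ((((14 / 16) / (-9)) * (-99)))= 14623232 / 3773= 3875.76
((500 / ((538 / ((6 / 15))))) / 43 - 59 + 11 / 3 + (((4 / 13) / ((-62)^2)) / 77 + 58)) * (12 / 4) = 89304646097 / 11127002887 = 8.03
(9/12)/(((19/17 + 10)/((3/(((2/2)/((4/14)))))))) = 17/294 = 0.06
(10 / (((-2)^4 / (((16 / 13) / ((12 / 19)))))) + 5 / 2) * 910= 10150 / 3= 3383.33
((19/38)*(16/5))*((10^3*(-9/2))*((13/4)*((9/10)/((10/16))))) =-33696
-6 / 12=-0.50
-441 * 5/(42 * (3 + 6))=-35/6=-5.83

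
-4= -4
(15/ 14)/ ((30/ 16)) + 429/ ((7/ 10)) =4294/ 7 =613.43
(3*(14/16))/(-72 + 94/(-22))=-231/6712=-0.03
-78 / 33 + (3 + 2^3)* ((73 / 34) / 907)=-792955 / 339218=-2.34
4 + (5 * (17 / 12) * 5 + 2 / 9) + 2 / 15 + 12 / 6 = 7519 / 180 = 41.77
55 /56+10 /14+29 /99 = 11029 /5544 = 1.99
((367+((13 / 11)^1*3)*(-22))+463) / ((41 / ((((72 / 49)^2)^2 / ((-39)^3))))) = -748486656 / 519275979677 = -0.00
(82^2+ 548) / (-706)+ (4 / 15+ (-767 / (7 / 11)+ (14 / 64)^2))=-46125094279 / 37954560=-1215.27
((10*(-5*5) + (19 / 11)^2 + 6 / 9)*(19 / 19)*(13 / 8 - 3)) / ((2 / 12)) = 89425 / 44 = 2032.39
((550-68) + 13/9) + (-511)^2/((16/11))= 25920595/144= 180004.13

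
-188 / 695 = -0.27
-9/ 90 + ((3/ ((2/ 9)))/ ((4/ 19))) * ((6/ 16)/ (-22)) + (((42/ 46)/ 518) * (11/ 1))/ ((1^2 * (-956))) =-1708293251/ 1431858560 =-1.19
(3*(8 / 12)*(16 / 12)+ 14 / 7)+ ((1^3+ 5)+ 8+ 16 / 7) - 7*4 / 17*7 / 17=123044 / 6069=20.27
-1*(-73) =73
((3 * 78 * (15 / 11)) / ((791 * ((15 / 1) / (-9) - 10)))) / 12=-351 / 121814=-0.00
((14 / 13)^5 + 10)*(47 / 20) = 99892719 / 3712930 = 26.90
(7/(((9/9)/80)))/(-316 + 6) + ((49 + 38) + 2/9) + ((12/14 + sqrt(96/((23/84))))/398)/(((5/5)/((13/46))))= 78*sqrt(322)/105271 + 1527053699/17877762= 85.43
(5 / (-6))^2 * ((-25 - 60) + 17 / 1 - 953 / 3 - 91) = -17875 / 54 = -331.02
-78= -78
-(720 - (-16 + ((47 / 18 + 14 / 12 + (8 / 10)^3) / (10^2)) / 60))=-2483997587 / 3375000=-736.00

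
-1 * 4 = -4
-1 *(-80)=80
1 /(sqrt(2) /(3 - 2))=sqrt(2) /2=0.71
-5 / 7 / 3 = -5 / 21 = -0.24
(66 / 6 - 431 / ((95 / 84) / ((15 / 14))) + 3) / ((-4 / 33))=3253.11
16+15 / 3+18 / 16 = 177 / 8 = 22.12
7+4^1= 11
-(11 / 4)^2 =-121 / 16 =-7.56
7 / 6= 1.17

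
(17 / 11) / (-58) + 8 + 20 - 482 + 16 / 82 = -11871325 / 26158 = -453.83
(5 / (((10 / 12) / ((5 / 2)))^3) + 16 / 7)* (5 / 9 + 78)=97061 / 9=10784.56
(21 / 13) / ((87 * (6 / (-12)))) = -14 / 377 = -0.04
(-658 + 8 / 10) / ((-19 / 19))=3286 / 5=657.20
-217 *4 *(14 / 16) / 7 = -217 / 2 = -108.50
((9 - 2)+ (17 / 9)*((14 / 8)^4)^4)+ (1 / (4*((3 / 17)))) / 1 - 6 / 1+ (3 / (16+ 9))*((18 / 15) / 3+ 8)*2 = 70641395388565453 / 4831838208000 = 14619.98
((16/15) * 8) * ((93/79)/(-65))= -3968/25675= -0.15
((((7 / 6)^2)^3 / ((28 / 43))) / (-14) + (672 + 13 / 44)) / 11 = 2759126599 / 45163008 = 61.09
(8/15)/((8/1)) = 0.07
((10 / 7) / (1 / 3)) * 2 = 60 / 7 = 8.57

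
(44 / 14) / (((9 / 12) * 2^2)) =22 / 21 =1.05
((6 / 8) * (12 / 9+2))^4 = 39.06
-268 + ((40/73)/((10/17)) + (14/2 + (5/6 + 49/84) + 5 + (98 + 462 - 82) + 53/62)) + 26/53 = 324833545/1439268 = 225.69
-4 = -4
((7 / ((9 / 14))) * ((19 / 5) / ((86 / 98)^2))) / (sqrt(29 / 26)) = 4470662 * sqrt(754) / 2412945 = 50.88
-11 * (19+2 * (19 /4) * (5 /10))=-1045 /4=-261.25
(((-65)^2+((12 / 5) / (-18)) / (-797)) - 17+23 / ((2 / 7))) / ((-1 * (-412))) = 102538039 / 9850920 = 10.41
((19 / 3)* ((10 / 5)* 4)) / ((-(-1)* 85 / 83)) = 49.47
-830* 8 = -6640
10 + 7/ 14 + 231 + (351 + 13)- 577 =57/ 2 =28.50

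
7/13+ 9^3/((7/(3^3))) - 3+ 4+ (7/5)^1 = 1280732/455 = 2814.80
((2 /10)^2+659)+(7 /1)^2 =17701 /25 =708.04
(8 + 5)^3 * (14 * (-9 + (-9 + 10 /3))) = -1353352 /3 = -451117.33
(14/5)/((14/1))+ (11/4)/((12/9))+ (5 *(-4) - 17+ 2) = -2619/80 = -32.74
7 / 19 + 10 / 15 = 59 / 57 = 1.04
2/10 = 1/5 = 0.20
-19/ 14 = -1.36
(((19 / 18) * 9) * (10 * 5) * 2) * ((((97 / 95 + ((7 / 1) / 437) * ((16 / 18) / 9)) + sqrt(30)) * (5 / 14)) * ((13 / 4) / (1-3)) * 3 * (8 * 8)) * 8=-5928000 * sqrt(30) / 7-3764612800 / 4347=-5504453.09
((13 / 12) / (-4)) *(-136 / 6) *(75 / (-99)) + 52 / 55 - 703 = -4197829 / 5940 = -706.71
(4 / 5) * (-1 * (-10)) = 8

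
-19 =-19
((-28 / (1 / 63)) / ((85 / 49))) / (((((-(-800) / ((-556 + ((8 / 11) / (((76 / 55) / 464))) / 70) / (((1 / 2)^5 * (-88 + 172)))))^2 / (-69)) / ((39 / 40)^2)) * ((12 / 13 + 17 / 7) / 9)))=29008668885904071 / 2339731250000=12398.29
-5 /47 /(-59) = 0.00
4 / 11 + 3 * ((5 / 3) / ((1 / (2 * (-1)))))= -106 / 11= -9.64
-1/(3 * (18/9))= -1/6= -0.17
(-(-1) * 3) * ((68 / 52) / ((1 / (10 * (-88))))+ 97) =-3161.31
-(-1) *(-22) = -22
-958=-958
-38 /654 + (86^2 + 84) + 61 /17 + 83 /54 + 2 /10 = 3744954017 /500310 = 7485.27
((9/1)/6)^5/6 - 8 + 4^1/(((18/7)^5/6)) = -8214461/1259712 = -6.52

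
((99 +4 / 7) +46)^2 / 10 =1038361 / 490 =2119.10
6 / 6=1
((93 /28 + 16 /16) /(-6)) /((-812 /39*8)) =1573 /363776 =0.00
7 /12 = 0.58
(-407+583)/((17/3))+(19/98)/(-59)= 3052573/98294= 31.06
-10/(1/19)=-190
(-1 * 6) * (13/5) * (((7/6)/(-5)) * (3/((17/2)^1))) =546/425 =1.28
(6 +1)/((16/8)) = 7/2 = 3.50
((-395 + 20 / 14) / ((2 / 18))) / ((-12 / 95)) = 785175 / 28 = 28041.96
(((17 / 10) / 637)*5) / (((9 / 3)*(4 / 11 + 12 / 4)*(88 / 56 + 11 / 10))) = 5 / 10101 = 0.00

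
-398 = -398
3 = 3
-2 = -2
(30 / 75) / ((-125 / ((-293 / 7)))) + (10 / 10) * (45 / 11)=203321 / 48125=4.22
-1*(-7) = 7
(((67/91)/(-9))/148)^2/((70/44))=49379/257116106520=0.00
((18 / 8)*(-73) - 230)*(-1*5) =7885 / 4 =1971.25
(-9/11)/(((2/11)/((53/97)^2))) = -1.34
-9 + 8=-1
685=685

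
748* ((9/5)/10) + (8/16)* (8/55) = 37046/275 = 134.71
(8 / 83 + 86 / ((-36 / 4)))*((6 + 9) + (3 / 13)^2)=-5991968 / 42081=-142.39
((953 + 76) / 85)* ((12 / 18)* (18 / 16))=3087 / 340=9.08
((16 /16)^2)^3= 1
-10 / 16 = -5 / 8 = -0.62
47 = 47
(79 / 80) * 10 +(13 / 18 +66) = 5515 / 72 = 76.60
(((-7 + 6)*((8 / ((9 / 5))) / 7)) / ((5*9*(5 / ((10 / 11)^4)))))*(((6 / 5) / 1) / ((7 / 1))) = -0.00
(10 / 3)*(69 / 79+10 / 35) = 6410 / 1659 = 3.86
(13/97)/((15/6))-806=-805.95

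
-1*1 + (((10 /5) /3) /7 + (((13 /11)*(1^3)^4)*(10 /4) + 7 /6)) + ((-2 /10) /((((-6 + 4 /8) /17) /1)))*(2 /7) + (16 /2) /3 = 6.06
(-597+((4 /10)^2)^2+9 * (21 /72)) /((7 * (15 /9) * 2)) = -8915241 /350000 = -25.47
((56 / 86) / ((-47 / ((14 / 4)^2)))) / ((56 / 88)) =-539 / 2021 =-0.27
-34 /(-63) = 34 /63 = 0.54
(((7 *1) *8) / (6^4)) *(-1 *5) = -35 / 162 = -0.22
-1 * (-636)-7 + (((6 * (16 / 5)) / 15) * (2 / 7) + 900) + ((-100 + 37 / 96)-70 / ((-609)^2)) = 60601995337 / 42386400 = 1429.75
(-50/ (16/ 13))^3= -67047.12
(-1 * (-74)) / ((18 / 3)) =37 / 3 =12.33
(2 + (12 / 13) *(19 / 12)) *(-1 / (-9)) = 5 / 13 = 0.38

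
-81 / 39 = -27 / 13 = -2.08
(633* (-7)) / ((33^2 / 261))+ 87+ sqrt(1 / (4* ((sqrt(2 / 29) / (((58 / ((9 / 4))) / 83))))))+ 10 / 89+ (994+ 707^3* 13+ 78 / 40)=2^(1 / 4)* 29^(3 / 4)* sqrt(83) / 249+ 989479881347171 / 215380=4594112180.63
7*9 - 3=60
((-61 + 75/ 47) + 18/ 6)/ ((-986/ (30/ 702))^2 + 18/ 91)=-6031025/ 56919988516338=-0.00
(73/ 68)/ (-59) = -0.02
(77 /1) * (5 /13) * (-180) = -69300 /13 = -5330.77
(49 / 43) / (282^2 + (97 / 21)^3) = 0.00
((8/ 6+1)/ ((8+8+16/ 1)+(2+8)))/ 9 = 1/ 162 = 0.01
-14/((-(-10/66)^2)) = 15246/25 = 609.84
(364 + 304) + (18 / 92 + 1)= 30783 / 46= 669.20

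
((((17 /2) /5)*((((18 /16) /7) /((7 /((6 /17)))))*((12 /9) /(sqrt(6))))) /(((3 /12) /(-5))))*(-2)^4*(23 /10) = -552*sqrt(6) /245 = -5.52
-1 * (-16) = 16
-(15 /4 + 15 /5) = -27 /4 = -6.75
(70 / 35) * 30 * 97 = 5820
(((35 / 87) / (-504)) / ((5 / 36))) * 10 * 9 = -15 / 29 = -0.52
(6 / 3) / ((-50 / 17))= -17 / 25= -0.68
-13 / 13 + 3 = 2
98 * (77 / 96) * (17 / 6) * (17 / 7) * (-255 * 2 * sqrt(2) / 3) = -13240535 * sqrt(2) / 144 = -130034.33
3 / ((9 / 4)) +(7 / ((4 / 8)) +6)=64 / 3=21.33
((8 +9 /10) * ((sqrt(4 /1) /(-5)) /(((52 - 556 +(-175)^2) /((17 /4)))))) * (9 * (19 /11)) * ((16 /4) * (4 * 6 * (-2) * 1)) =12418704 /8283275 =1.50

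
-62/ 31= -2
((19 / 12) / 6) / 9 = 19 / 648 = 0.03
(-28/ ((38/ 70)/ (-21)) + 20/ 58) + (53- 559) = 577.50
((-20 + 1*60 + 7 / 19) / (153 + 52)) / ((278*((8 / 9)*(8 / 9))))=62127 / 69299840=0.00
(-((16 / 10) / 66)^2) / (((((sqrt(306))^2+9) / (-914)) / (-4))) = -58496 / 8575875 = -0.01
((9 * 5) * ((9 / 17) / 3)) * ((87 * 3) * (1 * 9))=317115 / 17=18653.82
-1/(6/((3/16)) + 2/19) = -19/610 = -0.03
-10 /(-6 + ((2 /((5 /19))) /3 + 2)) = 75 /11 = 6.82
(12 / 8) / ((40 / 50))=15 / 8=1.88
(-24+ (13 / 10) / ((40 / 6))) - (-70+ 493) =-89361 / 200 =-446.80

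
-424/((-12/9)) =318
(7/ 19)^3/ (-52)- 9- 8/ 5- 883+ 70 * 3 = -683.60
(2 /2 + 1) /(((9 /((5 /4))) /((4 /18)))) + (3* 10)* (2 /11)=4915 /891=5.52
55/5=11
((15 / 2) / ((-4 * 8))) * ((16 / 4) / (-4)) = 0.23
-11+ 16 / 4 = -7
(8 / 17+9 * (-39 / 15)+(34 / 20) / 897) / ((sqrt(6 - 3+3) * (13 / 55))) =-38458387 * sqrt(6) / 2378844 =-39.60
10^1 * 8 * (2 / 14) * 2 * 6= 960 / 7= 137.14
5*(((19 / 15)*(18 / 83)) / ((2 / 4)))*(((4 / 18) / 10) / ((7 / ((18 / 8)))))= 57 / 2905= 0.02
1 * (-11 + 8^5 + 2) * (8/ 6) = 131036/ 3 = 43678.67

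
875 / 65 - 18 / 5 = 641 / 65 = 9.86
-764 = -764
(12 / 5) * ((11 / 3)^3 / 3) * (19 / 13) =101156 / 1755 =57.64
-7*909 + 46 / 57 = -362645 / 57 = -6362.19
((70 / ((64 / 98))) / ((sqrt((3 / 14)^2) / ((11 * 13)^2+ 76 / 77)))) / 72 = 300058115 / 2112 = 142072.97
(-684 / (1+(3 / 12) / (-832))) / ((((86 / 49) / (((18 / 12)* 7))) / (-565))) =110286408960 / 47687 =2312714.34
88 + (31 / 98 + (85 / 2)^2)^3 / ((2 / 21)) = 133183738734123557 / 2151296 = 61908607060.17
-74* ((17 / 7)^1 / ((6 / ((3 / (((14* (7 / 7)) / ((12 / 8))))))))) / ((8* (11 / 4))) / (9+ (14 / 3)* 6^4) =-629 / 8705928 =-0.00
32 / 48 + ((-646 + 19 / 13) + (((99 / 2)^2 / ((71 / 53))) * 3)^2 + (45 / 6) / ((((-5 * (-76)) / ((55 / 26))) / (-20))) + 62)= 1799470908593369 / 59766096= 30108557.01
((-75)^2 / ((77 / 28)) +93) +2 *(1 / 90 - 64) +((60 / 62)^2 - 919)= 519655541 / 475695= 1092.41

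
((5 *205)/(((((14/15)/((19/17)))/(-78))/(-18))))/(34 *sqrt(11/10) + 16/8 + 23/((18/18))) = -25633968750/384727 + 205071750 *sqrt(110)/22631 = 28409.27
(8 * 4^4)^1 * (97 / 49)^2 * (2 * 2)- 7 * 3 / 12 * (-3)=308364533 / 9604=32107.93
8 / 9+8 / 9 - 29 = -245 / 9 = -27.22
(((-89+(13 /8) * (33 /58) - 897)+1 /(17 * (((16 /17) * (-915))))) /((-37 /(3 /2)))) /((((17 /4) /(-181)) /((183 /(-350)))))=3068857353 /3451000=889.27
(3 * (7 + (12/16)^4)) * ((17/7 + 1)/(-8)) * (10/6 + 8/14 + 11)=-781041/6272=-124.53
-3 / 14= -0.21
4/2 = 2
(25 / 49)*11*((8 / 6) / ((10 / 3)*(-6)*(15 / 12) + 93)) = 275 / 2499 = 0.11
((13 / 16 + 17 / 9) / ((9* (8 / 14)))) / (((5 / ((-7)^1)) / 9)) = -19061 / 2880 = -6.62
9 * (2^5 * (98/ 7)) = 4032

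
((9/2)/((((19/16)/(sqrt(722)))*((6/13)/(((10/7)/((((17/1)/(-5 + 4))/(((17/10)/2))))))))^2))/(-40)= -338/245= -1.38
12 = 12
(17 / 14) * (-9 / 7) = -153 / 98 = -1.56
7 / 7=1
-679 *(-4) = 2716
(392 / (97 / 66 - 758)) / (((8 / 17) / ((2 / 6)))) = -374 / 1019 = -0.37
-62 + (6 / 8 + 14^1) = -189 / 4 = -47.25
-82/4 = -41/2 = -20.50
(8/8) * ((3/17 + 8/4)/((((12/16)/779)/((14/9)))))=1614088/459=3516.53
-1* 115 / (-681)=115 / 681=0.17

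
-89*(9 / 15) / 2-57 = -837 / 10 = -83.70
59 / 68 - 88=-87.13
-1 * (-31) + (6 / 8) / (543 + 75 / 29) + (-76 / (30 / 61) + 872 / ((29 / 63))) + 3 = 5425951661 / 3058920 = 1773.81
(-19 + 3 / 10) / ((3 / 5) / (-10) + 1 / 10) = -935 / 2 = -467.50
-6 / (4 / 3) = -9 / 2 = -4.50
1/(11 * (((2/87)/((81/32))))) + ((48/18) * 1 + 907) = 1942357/2112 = 919.68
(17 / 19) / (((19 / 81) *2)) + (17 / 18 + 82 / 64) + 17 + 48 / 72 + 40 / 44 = 25970707 / 1143648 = 22.71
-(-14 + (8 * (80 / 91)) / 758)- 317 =-10450487 / 34489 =-303.01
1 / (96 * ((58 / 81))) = 27 / 1856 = 0.01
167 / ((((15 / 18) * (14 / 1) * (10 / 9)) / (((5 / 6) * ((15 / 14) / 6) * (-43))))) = -64629 / 784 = -82.43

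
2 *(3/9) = 2/3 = 0.67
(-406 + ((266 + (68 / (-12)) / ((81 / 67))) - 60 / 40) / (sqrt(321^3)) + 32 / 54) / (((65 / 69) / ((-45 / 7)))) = 19366 / 7 - 223399 * sqrt(321) / 12983166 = 2766.26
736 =736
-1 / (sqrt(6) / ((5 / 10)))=-sqrt(6) / 12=-0.20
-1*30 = -30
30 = 30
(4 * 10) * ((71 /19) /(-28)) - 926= -123868 /133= -931.34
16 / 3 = 5.33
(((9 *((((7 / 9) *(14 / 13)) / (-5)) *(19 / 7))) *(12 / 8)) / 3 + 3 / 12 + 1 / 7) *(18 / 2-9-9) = 27081 / 1820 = 14.88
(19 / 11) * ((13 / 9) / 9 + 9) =14098 / 891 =15.82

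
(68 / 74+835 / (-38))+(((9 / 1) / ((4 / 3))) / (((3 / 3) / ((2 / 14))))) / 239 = -21.05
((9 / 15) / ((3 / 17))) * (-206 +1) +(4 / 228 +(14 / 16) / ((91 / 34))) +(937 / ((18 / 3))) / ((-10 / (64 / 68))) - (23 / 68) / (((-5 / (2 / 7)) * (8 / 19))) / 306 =-102369539345 / 143908128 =-711.35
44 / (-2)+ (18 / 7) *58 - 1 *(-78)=1436 / 7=205.14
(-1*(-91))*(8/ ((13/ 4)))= 224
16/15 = 1.07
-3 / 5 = -0.60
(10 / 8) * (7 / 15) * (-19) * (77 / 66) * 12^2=-1862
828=828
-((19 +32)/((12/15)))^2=-65025/16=-4064.06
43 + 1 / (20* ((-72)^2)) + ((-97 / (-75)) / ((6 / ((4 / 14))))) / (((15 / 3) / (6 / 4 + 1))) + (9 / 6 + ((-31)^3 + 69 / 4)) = -107881390621 / 3628800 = -29729.22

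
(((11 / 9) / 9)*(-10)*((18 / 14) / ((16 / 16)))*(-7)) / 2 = 6.11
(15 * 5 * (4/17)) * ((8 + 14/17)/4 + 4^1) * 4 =126600/289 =438.06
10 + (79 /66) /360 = 237679 /23760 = 10.00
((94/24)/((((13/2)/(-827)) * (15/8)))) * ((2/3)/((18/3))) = -155476/5265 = -29.53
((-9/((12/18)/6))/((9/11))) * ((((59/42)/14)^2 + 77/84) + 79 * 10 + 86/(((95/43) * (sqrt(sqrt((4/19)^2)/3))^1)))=-3008039903/38416 - 183051 * sqrt(57)/95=-92849.17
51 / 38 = 1.34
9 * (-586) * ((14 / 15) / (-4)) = 1230.60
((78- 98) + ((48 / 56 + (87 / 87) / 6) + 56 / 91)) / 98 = -10025 / 53508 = -0.19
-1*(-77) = 77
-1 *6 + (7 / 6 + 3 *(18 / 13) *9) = 2539 / 78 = 32.55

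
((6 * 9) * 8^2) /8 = 432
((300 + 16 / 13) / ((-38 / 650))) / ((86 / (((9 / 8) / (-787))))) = 220275 / 2571916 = 0.09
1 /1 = 1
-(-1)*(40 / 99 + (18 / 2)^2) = 8059 / 99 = 81.40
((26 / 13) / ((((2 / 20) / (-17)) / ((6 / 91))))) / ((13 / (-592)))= 1207680 / 1183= 1020.86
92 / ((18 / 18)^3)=92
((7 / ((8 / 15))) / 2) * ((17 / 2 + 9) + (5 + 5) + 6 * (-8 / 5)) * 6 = 11277 / 16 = 704.81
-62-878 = -940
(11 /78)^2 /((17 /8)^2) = 1936 /439569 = 0.00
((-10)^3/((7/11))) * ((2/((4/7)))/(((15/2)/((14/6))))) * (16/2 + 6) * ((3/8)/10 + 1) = -223685/9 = -24853.89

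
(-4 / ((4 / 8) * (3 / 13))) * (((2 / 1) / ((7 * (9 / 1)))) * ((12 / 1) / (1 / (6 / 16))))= -104 / 21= -4.95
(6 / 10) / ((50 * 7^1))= 3 / 1750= 0.00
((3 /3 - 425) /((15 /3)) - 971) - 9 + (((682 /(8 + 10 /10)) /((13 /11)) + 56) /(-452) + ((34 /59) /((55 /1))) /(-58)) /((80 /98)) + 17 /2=-105169107513421 /99532976400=-1056.63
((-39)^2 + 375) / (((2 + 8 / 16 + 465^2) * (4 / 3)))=2844 / 432455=0.01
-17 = -17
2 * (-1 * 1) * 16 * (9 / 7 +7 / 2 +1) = -1296 / 7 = -185.14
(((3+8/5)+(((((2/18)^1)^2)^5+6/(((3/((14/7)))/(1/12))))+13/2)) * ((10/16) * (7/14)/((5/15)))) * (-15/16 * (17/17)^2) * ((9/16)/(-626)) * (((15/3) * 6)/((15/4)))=1993278415955/27593981282304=0.07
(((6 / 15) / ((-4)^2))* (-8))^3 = -1 / 125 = -0.01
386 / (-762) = -193 / 381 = -0.51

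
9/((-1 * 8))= -9/8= -1.12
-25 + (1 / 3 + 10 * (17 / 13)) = -452 / 39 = -11.59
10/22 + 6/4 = 43/22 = 1.95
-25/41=-0.61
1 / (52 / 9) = 9 / 52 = 0.17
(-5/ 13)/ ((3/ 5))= -25/ 39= -0.64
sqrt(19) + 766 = 770.36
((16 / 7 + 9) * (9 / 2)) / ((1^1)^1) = 711 / 14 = 50.79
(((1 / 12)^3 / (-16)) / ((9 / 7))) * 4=-7 / 62208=-0.00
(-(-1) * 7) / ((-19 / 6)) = -42 / 19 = -2.21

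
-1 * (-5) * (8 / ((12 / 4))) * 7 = 280 / 3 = 93.33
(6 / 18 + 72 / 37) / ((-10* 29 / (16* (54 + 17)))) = -143704 / 16095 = -8.93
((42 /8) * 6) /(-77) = -9 /22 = -0.41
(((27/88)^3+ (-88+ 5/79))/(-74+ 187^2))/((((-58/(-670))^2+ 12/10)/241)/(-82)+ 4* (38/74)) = -38835140411700880955/31663541823370976563968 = -0.00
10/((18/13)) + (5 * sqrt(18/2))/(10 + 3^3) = 2540/333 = 7.63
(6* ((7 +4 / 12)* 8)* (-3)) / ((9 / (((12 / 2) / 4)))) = -176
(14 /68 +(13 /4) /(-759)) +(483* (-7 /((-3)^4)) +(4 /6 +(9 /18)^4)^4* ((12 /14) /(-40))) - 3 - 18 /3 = -1538696727935 /30441996288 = -50.55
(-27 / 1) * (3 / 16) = -81 / 16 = -5.06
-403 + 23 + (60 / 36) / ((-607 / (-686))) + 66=-568364 / 1821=-312.12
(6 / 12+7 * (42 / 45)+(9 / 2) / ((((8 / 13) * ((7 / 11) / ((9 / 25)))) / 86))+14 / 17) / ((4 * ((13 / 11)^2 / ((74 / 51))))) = 116234108023 / 1230793200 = 94.44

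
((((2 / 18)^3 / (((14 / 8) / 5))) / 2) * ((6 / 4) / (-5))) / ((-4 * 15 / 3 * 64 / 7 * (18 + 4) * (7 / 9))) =1 / 5322240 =0.00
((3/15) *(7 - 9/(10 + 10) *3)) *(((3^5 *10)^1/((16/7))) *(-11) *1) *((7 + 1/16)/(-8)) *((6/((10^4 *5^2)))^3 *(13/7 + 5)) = 2764654497/2500000000000000000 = 0.00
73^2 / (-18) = -5329 / 18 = -296.06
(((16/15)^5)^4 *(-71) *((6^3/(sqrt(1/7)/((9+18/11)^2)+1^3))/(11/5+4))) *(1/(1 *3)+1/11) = -960986923456261612837651037028352/251885781141775646209716796875+8935634960286456247856433987584 *sqrt(7)/1854795297498529758453369140625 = -3802.42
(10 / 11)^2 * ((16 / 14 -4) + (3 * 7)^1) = 12700 / 847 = 14.99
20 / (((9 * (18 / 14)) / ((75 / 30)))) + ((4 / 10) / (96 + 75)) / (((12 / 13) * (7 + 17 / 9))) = 5320351 / 1231200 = 4.32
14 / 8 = 7 / 4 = 1.75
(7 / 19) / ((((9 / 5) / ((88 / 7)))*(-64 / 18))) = -0.72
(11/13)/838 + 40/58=218199/315926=0.69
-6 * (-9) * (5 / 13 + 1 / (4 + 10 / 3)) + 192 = 31479 / 143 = 220.13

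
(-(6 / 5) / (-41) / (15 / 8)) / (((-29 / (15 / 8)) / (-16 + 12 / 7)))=120 / 8323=0.01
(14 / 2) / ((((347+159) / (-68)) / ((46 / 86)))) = -238 / 473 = -0.50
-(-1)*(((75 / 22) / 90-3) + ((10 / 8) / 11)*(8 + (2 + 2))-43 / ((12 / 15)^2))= -68.79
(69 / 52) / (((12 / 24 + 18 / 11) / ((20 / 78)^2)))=12650 / 309777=0.04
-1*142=-142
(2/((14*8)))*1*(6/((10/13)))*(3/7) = 117/1960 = 0.06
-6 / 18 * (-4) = 4 / 3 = 1.33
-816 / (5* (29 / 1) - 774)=48 / 37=1.30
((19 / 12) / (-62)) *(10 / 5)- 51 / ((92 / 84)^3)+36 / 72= -173667803 / 4526124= -38.37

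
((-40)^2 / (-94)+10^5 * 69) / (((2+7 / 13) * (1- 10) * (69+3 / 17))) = -8958765400 / 2051973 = -4365.93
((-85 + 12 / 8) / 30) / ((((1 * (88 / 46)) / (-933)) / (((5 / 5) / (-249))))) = -1194551 / 219120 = -5.45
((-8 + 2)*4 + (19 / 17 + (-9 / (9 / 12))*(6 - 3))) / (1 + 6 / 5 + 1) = -5005 / 272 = -18.40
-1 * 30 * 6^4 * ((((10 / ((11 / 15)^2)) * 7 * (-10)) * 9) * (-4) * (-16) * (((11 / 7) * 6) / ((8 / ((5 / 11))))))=1889568000000 / 121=15616264462.81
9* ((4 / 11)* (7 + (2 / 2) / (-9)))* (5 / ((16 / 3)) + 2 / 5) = 3317 / 110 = 30.15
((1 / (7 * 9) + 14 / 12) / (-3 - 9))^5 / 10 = -73439775749 / 79023990357688320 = -0.00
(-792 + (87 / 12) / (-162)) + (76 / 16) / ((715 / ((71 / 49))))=-17981320037 / 22702680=-792.04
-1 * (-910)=910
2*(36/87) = 24/29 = 0.83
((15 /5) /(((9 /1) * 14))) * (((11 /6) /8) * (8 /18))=11 /4536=0.00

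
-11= -11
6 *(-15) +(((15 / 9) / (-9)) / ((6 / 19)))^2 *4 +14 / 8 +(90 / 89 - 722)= -1886939029 / 2335716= -807.86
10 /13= 0.77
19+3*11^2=382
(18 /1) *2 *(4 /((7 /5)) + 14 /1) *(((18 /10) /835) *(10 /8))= 9558 /5845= 1.64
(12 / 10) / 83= 6 / 415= 0.01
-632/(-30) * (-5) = -316/3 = -105.33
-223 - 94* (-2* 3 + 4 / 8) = 294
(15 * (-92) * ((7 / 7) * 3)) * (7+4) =-45540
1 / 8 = 0.12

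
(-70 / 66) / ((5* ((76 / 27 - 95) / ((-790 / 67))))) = -49770 / 1834393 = -0.03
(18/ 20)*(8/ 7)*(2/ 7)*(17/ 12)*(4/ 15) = 136/ 1225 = 0.11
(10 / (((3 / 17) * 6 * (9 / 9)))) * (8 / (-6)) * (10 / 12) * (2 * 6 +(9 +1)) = -18700 / 81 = -230.86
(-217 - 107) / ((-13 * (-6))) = -4.15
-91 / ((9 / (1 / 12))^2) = -91 / 11664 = -0.01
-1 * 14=-14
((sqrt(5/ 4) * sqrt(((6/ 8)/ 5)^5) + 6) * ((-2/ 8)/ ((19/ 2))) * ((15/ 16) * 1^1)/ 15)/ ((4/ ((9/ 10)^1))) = -27/ 12160-81 * sqrt(3)/ 38912000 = -0.00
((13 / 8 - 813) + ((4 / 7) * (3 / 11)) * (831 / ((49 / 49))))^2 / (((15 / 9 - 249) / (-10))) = 2646390614415 / 140778176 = 18798.30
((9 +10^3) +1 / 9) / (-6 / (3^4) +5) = 204.86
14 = 14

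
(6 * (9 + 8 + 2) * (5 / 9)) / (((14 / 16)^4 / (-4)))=-3112960 / 7203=-432.18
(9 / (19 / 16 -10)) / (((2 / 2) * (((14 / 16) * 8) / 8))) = -384 / 329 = -1.17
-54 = -54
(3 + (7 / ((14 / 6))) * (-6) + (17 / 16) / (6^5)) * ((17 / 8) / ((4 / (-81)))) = 645.46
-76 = -76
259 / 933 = 0.28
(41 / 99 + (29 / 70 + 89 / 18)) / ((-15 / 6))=-40006 / 17325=-2.31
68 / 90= 34 / 45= 0.76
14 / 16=7 / 8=0.88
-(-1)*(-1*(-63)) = 63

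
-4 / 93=-0.04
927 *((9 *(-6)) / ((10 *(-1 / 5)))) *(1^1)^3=25029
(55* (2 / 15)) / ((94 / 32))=2.50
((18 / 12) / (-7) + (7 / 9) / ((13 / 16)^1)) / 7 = 1217 / 11466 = 0.11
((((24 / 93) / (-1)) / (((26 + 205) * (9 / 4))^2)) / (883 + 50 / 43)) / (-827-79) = 2752 / 2307648001170897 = 0.00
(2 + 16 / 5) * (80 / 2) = 208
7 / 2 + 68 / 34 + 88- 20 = 73.50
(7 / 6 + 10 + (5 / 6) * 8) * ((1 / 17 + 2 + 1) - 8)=-1498 / 17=-88.12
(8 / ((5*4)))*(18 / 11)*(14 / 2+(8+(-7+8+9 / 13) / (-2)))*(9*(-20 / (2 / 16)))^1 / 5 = -1907712 / 715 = -2668.13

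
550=550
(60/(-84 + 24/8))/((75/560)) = -448/81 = -5.53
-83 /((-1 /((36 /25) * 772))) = 92269.44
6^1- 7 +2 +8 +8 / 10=49 / 5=9.80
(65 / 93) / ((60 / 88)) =286 / 279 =1.03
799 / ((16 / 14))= 5593 / 8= 699.12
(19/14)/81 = 19/1134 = 0.02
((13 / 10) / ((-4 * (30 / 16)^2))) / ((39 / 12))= -32 / 1125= -0.03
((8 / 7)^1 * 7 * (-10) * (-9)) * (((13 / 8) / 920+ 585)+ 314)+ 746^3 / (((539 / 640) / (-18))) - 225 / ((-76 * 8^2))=-535006035933479667 / 60299008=-8872551202.39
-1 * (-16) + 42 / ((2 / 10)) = 226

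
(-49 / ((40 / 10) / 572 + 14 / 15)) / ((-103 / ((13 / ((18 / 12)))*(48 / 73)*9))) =393513120 / 15165823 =25.95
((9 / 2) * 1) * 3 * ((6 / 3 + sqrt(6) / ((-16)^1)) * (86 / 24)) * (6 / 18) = 29.78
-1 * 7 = -7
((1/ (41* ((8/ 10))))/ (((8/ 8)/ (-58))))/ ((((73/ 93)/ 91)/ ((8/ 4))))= -1227135/ 2993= -410.00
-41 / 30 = -1.37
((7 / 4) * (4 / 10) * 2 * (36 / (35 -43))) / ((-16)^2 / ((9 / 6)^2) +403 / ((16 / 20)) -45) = -1134 / 103055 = -0.01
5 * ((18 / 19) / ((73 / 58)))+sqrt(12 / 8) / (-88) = 3.75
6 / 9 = 2 / 3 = 0.67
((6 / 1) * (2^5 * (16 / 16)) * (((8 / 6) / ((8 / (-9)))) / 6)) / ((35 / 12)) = -576 / 35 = -16.46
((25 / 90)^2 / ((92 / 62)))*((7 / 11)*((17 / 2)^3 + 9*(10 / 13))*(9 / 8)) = 350395325 / 15155712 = 23.12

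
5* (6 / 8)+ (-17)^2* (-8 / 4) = -2297 / 4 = -574.25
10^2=100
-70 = -70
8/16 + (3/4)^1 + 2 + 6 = 9.25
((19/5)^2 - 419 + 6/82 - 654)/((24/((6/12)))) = -1084949/49200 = -22.05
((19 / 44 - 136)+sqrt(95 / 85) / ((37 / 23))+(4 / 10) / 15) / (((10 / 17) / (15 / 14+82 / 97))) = -19792897037 / 44814000+59869*sqrt(323) / 502460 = -439.53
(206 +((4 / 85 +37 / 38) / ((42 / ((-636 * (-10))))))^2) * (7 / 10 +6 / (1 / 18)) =273282371075 / 104329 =2619428.64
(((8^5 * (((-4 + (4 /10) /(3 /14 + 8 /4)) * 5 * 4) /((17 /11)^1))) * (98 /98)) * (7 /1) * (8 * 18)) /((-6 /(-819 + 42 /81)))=-1056294374998016 /4743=-222705961416.41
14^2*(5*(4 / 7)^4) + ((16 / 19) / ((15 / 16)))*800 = 2298880 / 2793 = 823.09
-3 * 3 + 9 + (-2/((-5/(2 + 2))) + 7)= 43/5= 8.60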